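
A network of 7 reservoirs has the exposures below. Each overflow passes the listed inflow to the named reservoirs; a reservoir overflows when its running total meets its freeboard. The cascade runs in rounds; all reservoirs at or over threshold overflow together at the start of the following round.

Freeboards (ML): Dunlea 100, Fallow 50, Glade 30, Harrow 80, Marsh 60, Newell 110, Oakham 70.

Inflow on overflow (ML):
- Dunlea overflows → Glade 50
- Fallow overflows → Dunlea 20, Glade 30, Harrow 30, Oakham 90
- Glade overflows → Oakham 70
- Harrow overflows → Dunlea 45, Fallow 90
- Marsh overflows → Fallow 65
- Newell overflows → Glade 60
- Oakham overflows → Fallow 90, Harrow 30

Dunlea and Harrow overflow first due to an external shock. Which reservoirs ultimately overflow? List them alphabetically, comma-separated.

Dunlea, Fallow, Glade, Harrow, Oakham

Round 1 — Dunlea, Harrow overflow (initial).
  Fallow: +90 → 90 ≥ 50
  Glade: +50 → 50 ≥ 30
Round 2 — Fallow, Glade overflow.
  Oakham: +90+70 → 160 ≥ 70
Round 3 — Oakham overflows.
No further overflows.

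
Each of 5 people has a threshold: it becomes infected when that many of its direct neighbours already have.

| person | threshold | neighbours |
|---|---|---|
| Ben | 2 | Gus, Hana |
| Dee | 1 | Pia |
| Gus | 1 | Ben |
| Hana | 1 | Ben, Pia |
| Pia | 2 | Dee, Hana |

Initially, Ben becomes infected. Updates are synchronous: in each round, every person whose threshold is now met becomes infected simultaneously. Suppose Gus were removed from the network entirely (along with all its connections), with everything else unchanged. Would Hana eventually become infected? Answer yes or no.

With Gus removed:
Round 1 — Ben becomes infected (initial).
Round 2 — checking thresholds:
  Hana: 1 of 2 neighbours ≥ 1, becomes infected.
Round 3 — no new infections; cascade stops.

yes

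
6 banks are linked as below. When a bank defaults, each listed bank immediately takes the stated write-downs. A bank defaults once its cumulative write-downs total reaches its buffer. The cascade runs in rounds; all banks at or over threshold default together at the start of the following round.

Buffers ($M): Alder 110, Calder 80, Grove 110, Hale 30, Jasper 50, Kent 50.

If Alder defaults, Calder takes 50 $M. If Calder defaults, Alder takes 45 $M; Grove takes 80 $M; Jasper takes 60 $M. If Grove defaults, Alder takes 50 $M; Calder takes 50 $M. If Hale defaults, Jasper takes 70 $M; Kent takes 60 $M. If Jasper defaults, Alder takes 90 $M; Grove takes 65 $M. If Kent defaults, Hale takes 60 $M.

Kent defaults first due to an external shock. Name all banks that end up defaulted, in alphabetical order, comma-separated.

Round 1 — Kent defaults (initial).
  Hale: +60 → 60 ≥ 30
Round 2 — Hale defaults.
  Jasper: +70 → 70 ≥ 50
Round 3 — Jasper defaults.
  Alder: +90 → 90 < 110
  Grove: +65 → 65 < 110
No further defaults.

Hale, Jasper, Kent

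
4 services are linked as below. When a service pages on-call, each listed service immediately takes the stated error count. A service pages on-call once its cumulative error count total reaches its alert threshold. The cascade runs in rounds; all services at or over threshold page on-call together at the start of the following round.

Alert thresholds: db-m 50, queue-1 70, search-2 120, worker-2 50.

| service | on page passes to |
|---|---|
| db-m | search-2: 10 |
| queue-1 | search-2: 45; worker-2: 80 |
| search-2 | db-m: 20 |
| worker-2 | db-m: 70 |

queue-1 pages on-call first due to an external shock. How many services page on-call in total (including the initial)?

Round 1 — queue-1 pages on-call (initial).
  search-2: +45 → 45 < 120
  worker-2: +80 → 80 ≥ 50
Round 2 — worker-2 pages on-call.
  db-m: +70 → 70 ≥ 50
Round 3 — db-m pages on-call.
  search-2: +10 → 55 < 120
No further pages.

3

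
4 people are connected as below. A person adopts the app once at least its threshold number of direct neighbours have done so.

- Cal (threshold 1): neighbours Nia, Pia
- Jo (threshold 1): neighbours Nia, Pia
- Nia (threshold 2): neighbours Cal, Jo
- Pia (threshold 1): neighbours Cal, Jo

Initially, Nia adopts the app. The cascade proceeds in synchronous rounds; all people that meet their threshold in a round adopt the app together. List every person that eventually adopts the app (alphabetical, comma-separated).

Round 1 — Nia adopts the app (initial).
Round 2 — checking thresholds:
  Cal: 1 of 2 neighbours ≥ 1, adopts the app.
  Jo: 1 of 2 neighbours ≥ 1, adopts the app.
Round 3 — checking thresholds:
  Pia: 2 of 2 neighbours ≥ 1, adopts the app.
Round 4 — no new adoptions; cascade stops.

Cal, Jo, Nia, Pia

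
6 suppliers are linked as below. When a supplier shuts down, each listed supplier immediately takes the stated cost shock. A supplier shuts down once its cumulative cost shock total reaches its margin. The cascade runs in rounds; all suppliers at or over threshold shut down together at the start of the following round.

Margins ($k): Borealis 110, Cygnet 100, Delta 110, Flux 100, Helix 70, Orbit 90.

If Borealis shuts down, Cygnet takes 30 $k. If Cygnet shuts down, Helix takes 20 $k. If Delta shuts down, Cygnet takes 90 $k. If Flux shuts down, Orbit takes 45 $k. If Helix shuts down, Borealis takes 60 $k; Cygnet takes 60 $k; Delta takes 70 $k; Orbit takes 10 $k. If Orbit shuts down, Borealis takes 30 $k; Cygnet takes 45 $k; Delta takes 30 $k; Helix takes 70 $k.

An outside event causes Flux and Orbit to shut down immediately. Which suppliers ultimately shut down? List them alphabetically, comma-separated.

Cygnet, Flux, Helix, Orbit

Round 1 — Flux, Orbit shut down (initial).
  Borealis: +30 → 30 < 110
  Cygnet: +45 → 45 < 100
  Delta: +30 → 30 < 110
  Helix: +70 → 70 ≥ 70
Round 2 — Helix shuts down.
  Borealis: +60 → 90 < 110
  Cygnet: +60 → 105 ≥ 100
  Delta: +70 → 100 < 110
Round 3 — Cygnet shuts down.
No further shutdowns.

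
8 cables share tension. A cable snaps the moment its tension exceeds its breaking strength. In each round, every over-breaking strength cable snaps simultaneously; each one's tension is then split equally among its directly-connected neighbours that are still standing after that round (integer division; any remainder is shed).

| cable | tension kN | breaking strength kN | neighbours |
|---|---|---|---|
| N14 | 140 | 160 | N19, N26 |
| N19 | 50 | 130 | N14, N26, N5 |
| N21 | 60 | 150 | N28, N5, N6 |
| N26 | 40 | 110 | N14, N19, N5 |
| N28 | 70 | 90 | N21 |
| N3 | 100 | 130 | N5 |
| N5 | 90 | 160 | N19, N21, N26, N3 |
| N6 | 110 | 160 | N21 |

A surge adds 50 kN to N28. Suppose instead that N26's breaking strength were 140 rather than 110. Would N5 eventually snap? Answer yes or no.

yes

With N26's breaking strength at 140:
Round 1 — N28 at 120 > 90. N28 snaps.
  N28 sheds 120 kN to N21: 120 each.
    N21: 60+120 = 180 > 150
Round 2 — N21 snaps.
  N21 sheds 180 kN to N5, N6: 90 each.
    N5: 90+90 = 180 > 160
    N6: 110+90 = 200 > 160
Round 3 — N5, N6 snap.
  N5 sheds 180 kN to N19, N26, N3: 60 each.
    N19: 50+60 = 110 ≤ 130
    N26: 40+60 = 100 ≤ 140
    N3: 100+60 = 160 > 130
  N6 sheds 200 kN: no online neighbours, lost.
Round 4 — N3 snaps.
  N3 sheds 160 kN: no online neighbours, lost.
No further breaks.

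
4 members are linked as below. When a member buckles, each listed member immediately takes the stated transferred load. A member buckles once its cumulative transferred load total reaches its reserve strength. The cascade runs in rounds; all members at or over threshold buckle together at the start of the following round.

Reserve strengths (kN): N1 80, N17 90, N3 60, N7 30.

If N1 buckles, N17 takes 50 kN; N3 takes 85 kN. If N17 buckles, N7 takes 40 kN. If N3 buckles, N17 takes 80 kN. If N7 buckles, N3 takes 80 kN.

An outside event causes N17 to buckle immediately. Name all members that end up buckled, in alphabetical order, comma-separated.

Round 1 — N17 buckles (initial).
  N7: +40 → 40 ≥ 30
Round 2 — N7 buckles.
  N3: +80 → 80 ≥ 60
Round 3 — N3 buckles.
No further bucklings.

N17, N3, N7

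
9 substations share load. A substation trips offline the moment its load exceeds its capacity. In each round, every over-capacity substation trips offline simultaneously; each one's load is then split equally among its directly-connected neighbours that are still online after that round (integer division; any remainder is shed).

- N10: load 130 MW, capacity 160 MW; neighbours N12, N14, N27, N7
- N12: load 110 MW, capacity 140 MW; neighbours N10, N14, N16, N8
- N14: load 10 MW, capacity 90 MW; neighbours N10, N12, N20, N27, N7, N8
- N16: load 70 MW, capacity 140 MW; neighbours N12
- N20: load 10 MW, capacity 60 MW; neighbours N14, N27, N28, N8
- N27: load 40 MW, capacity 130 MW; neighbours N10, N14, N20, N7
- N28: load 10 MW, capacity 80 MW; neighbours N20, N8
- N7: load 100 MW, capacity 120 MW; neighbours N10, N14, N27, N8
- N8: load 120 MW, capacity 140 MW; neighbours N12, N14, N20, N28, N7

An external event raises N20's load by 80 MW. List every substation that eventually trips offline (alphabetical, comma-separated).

Round 1 — N20 at 90 > 60. N20 trips offline.
  N20 sheds 90 MW to N14, N27, N28, N8: 22 each (2 lost).
    N14: 10+22 = 32 ≤ 90
    N27: 40+22 = 62 ≤ 130
    N28: 10+22 = 32 ≤ 80
    N8: 120+22 = 142 > 140
Round 2 — N8 trips offline.
  N8 sheds 142 MW to N12, N14, N28, N7: 35 each (2 lost).
    N12: 110+35 = 145 > 140
    N14: 32+35 = 67 ≤ 90
    N28: 32+35 = 67 ≤ 80
    N7: 100+35 = 135 > 120
Round 3 — N12, N7 trip offline.
  N12 sheds 145 MW to N10, N14, N16: 48 each (1 lost).
    N10: 130+48 = 178 > 160
    N14: 67+48 = 115 > 90
    N16: 70+48 = 118 ≤ 140
  N7 sheds 135 MW to N10, N14, N27: 45 each.
    N10: 178+45 = 223 > 160
    N14: 115+45 = 160 > 90
    N27: 62+45 = 107 ≤ 130
Round 4 — N10, N14 trip offline.
  N10 sheds 223 MW to N27: 223 each.
    N27: 107+223 = 330 > 130
  N14 sheds 160 MW to N27: 160 each.
    N27: 330+160 = 490 > 130
Round 5 — N27 trips offline.
  N27 sheds 490 MW: no online neighbours, lost.
No further trips.

N10, N12, N14, N20, N27, N7, N8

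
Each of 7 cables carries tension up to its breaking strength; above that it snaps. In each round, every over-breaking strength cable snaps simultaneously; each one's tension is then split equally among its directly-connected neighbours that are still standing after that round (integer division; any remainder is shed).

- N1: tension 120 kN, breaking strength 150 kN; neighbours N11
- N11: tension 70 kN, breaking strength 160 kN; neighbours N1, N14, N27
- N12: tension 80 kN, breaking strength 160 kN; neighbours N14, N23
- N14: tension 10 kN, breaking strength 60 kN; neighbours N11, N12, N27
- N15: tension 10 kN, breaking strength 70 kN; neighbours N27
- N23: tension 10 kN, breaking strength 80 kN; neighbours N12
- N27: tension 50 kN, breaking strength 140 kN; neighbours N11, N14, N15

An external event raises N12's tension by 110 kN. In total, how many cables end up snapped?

3

Round 1 — N12 at 190 > 160. N12 snaps.
  N12 sheds 190 kN to N14, N23: 95 each.
    N14: 10+95 = 105 > 60
    N23: 10+95 = 105 > 80
Round 2 — N14, N23 snap.
  N14 sheds 105 kN to N11, N27: 52 each (1 lost).
    N11: 70+52 = 122 ≤ 160
    N27: 50+52 = 102 ≤ 140
  N23 sheds 105 kN: no online neighbours, lost.
No further breaks.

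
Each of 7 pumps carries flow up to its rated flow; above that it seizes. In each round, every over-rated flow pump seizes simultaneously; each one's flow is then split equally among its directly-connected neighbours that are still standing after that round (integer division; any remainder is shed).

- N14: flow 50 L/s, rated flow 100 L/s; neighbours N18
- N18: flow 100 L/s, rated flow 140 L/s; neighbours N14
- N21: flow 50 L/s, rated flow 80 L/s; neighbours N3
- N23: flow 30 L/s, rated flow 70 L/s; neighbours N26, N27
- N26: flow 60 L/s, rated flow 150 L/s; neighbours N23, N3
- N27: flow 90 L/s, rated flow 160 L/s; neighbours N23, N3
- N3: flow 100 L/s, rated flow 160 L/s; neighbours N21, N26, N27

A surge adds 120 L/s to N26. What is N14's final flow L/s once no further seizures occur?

Round 1 — N26 at 180 > 150. N26 seizes.
  N26 sheds 180 L/s to N23, N3: 90 each.
    N23: 30+90 = 120 > 70
    N3: 100+90 = 190 > 160
Round 2 — N23, N3 seize.
  N23 sheds 120 L/s to N27: 120 each.
    N27: 90+120 = 210 > 160
  N3 sheds 190 L/s to N21, N27: 95 each.
    N21: 50+95 = 145 > 80
    N27: 210+95 = 305 > 160
Round 3 — N21, N27 seize.
  N21 sheds 145 L/s: no online neighbours, lost.
  N27 sheds 305 L/s: no online neighbours, lost.
No further seizures.

50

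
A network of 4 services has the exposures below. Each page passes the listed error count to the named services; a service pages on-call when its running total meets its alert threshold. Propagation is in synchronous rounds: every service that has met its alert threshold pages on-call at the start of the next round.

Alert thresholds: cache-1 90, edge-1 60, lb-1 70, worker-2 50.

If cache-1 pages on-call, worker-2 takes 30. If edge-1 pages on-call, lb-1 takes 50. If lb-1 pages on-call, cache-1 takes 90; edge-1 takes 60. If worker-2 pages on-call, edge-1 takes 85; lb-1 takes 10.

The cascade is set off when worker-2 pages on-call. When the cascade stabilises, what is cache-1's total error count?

Round 1 — worker-2 pages on-call (initial).
  edge-1: +85 → 85 ≥ 60
  lb-1: +10 → 10 < 70
Round 2 — edge-1 pages on-call.
  lb-1: +50 → 60 < 70
No further pages.

0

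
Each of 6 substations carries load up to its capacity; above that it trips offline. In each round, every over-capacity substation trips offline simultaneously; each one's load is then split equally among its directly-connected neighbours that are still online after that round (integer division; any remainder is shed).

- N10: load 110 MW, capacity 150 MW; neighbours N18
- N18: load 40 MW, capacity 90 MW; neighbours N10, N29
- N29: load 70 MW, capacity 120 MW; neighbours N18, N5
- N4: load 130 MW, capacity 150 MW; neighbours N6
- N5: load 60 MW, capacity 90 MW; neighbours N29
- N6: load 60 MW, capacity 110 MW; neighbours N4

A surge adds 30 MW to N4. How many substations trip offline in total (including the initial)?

Round 1 — N4 at 160 > 150. N4 trips offline.
  N4 sheds 160 MW to N6: 160 each.
    N6: 60+160 = 220 > 110
Round 2 — N6 trips offline.
  N6 sheds 220 MW: no online neighbours, lost.
No further trips.

2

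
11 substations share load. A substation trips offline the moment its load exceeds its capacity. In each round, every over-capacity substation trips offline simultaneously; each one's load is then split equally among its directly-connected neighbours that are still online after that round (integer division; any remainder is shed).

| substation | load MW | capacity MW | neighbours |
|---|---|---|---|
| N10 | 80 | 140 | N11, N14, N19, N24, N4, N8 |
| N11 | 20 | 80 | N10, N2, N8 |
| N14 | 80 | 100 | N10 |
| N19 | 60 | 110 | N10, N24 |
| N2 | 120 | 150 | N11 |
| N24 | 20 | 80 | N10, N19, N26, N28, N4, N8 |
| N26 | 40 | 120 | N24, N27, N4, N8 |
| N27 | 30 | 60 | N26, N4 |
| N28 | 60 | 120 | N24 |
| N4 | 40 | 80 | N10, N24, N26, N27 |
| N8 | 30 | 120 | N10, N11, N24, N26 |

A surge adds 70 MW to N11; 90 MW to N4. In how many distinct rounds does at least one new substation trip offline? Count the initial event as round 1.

Round 1 — N11 at 90 > 80; N4 at 130 > 80. N11, N4 trip offline.
  N11 sheds 90 MW to N10, N2, N8: 30 each.
    N10: 80+30 = 110 ≤ 140
    N2: 120+30 = 150 ≤ 150
    N8: 30+30 = 60 ≤ 120
  N4 sheds 130 MW to N10, N24, N26, N27: 32 each (2 lost).
    N10: 110+32 = 142 > 140
    N24: 20+32 = 52 ≤ 80
    N26: 40+32 = 72 ≤ 120
    N27: 30+32 = 62 > 60
Round 2 — N10, N27 trip offline.
  N10 sheds 142 MW to N14, N19, N24, N8: 35 each (2 lost).
    N14: 80+35 = 115 > 100
    N19: 60+35 = 95 ≤ 110
    N24: 52+35 = 87 > 80
    N8: 60+35 = 95 ≤ 120
  N27 sheds 62 MW to N26: 62 each.
    N26: 72+62 = 134 > 120
Round 3 — N14, N24, N26 trip offline.
  N14 sheds 115 MW: no online neighbours, lost.
  N24 sheds 87 MW to N19, N28, N8: 29 each.
    N19: 95+29 = 124 > 110
    N28: 60+29 = 89 ≤ 120
    N8: 95+29 = 124 > 120
  N26 sheds 134 MW to N8: 134 each.
    N8: 124+134 = 258 > 120
Round 4 — N19, N8 trip offline.
  N19 sheds 124 MW: no online neighbours, lost.
  N8 sheds 258 MW: no online neighbours, lost.
No further trips.

4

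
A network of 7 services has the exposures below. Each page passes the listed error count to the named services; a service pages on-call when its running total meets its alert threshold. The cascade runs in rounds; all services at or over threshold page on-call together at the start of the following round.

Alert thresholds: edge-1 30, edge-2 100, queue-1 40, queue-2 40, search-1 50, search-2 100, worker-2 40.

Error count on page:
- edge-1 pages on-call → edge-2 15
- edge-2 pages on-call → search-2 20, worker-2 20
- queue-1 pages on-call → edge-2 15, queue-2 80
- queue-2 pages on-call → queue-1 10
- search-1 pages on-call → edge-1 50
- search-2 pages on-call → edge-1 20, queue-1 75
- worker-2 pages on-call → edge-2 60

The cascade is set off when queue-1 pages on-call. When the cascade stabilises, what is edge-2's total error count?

Round 1 — queue-1 pages on-call (initial).
  edge-2: +15 → 15 < 100
  queue-2: +80 → 80 ≥ 40
Round 2 — queue-2 pages on-call.
No further pages.

15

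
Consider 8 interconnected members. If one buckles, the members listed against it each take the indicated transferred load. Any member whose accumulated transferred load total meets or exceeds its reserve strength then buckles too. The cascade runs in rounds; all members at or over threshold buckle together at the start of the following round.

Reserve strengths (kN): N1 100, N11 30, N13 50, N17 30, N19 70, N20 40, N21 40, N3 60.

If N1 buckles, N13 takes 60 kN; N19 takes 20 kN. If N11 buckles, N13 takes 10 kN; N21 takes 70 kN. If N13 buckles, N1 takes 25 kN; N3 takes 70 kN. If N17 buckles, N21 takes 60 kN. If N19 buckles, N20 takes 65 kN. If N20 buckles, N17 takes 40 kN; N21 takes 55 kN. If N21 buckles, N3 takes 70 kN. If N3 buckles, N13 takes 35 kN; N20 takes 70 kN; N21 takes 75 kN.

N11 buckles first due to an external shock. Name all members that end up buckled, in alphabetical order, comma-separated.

Round 1 — N11 buckles (initial).
  N13: +10 → 10 < 50
  N21: +70 → 70 ≥ 40
Round 2 — N21 buckles.
  N3: +70 → 70 ≥ 60
Round 3 — N3 buckles.
  N13: +35 → 45 < 50
  N20: +70 → 70 ≥ 40
Round 4 — N20 buckles.
  N17: +40 → 40 ≥ 30
Round 5 — N17 buckles.
No further bucklings.

N11, N17, N20, N21, N3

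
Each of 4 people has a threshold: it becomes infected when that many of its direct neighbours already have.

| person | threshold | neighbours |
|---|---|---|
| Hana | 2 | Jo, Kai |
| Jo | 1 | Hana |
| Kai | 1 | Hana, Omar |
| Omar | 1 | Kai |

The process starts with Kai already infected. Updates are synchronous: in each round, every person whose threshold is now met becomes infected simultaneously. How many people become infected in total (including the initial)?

2

Round 1 — Kai becomes infected (initial).
Round 2 — checking thresholds:
  Hana: 1 of 2 neighbours < 2, below threshold.
  Omar: 1 of 1 neighbours ≥ 1, becomes infected.
Round 3 — no new infections; cascade stops.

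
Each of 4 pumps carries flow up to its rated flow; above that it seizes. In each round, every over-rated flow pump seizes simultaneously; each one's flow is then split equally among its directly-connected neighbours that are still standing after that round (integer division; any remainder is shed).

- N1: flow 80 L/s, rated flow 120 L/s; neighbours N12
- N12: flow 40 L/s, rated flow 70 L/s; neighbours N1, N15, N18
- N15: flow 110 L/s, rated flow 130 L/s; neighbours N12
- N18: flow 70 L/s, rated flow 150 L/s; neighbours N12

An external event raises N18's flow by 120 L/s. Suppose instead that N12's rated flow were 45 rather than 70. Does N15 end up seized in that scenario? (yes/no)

yes

With N12's rated flow at 45:
Round 1 — N18 at 190 > 150. N18 seizes.
  N18 sheds 190 L/s to N12: 190 each.
    N12: 40+190 = 230 > 45
Round 2 — N12 seizes.
  N12 sheds 230 L/s to N1, N15: 115 each.
    N1: 80+115 = 195 > 120
    N15: 110+115 = 225 > 130
Round 3 — N1, N15 seize.
  N1 sheds 195 L/s: no online neighbours, lost.
  N15 sheds 225 L/s: no online neighbours, lost.
No further seizures.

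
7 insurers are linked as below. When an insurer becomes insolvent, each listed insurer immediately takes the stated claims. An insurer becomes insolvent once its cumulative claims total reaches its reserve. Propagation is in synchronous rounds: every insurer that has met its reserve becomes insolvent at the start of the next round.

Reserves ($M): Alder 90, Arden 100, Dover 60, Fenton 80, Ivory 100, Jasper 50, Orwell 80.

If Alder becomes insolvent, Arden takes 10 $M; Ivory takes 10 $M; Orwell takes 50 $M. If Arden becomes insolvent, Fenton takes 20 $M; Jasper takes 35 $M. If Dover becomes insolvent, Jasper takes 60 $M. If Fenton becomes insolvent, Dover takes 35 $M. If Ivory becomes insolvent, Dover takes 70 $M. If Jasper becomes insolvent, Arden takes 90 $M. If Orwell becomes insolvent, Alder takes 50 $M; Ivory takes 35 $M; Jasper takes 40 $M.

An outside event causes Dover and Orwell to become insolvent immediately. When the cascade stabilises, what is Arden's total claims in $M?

Round 1 — Dover, Orwell become insolvent (initial).
  Alder: +50 → 50 < 90
  Ivory: +35 → 35 < 100
  Jasper: +60+40 → 100 ≥ 50
Round 2 — Jasper becomes insolvent.
  Arden: +90 → 90 < 100
No further insolvencies.

90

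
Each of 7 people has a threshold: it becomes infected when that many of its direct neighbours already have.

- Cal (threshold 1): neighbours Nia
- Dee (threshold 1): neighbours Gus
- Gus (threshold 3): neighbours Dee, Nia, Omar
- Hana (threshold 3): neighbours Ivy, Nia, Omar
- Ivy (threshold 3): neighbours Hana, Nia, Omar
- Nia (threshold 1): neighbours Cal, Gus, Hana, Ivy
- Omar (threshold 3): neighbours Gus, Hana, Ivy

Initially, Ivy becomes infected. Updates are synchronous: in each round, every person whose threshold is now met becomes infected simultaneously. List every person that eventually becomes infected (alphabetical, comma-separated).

Cal, Ivy, Nia

Round 1 — Ivy becomes infected (initial).
Round 2 — checking thresholds:
  Hana: 1 of 3 neighbours < 3, below threshold.
  Nia: 1 of 4 neighbours ≥ 1, becomes infected.
  Omar: 1 of 3 neighbours < 3, below threshold.
Round 3 — checking thresholds:
  Cal: 1 of 1 neighbours ≥ 1, becomes infected.
  Gus: 1 of 3 neighbours < 3, below threshold.
  Hana: 2 of 3 neighbours < 3, below threshold.
  Omar: 1 of 3 neighbours < 3, below threshold.
Round 4 — no new infections; cascade stops.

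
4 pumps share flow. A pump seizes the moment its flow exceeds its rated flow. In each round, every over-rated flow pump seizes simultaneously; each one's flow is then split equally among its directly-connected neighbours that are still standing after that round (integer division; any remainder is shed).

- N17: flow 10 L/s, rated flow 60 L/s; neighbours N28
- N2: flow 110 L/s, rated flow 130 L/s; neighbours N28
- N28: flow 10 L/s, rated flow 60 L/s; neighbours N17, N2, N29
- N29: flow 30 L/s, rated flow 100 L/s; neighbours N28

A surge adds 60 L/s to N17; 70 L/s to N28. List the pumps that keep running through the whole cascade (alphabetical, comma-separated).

Round 1 — N17 at 70 > 60; N28 at 80 > 60. N17, N28 seize.
  N17 sheds 70 L/s: no online neighbours, lost.
  N28 sheds 80 L/s to N2, N29: 40 each.
    N2: 110+40 = 150 > 130
    N29: 30+40 = 70 ≤ 100
Round 2 — N2 seizes.
  N2 sheds 150 L/s: no online neighbours, lost.
No further seizures.

N29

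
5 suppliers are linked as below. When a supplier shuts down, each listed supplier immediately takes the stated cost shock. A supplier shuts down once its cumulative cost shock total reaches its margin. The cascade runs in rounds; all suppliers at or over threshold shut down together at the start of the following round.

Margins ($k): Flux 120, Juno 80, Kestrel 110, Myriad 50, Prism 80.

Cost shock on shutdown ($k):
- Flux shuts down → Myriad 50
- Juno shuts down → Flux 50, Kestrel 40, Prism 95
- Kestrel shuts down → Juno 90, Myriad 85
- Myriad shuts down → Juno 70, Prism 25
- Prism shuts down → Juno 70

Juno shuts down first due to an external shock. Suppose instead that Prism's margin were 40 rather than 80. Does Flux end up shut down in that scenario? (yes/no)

With Prism's margin at 40:
Round 1 — Juno shuts down (initial).
  Flux: +50 → 50 < 120
  Kestrel: +40 → 40 < 110
  Prism: +95 → 95 ≥ 40
Round 2 — Prism shuts down.
No further shutdowns.

no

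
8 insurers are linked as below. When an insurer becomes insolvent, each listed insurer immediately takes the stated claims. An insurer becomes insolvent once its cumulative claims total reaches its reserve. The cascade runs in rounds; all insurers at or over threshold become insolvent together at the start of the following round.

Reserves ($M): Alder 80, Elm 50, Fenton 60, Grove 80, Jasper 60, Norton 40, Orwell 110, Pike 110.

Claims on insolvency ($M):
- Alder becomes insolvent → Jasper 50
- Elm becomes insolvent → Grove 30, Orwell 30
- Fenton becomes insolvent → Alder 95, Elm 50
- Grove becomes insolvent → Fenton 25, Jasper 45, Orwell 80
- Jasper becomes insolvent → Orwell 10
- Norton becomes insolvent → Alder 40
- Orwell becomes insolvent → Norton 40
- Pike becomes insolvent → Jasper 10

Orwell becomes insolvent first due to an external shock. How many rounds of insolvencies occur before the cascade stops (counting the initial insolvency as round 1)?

Round 1 — Orwell becomes insolvent (initial).
  Norton: +40 → 40 ≥ 40
Round 2 — Norton becomes insolvent.
  Alder: +40 → 40 < 80
No further insolvencies.

2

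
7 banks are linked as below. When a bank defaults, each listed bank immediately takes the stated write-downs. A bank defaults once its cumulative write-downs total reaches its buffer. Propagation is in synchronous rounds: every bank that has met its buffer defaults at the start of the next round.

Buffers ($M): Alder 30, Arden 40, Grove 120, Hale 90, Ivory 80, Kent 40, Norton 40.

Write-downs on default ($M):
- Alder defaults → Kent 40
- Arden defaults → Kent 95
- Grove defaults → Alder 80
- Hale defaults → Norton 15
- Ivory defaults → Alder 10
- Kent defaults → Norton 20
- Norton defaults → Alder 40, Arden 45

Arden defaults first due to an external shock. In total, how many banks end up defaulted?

2

Round 1 — Arden defaults (initial).
  Kent: +95 → 95 ≥ 40
Round 2 — Kent defaults.
  Norton: +20 → 20 < 40
No further defaults.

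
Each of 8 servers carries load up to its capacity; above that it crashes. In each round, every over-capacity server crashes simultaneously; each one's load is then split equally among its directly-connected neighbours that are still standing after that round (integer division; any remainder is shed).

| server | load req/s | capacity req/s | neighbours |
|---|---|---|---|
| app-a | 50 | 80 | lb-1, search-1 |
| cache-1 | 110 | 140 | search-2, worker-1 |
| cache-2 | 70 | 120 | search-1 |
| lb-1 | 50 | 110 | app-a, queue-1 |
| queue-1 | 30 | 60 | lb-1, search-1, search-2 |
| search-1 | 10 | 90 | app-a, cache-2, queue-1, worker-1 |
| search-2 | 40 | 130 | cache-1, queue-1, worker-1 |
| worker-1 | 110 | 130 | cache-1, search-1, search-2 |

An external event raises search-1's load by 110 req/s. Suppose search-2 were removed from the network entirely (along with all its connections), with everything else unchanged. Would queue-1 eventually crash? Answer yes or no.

With search-2 removed:
Round 1 — search-1 at 120 > 90. search-1 crashes.
  search-1 sheds 120 req/s to app-a, cache-2, queue-1, worker-1: 30 each.
    app-a: 50+30 = 80 ≤ 80
    cache-2: 70+30 = 100 ≤ 120
    queue-1: 30+30 = 60 ≤ 60
    worker-1: 110+30 = 140 > 130
Round 2 — worker-1 crashes.
  worker-1 sheds 140 req/s to cache-1: 140 each.
    cache-1: 110+140 = 250 > 140
Round 3 — cache-1 crashes.
  cache-1 sheds 250 req/s: no online neighbours, lost.
No further crashes.

no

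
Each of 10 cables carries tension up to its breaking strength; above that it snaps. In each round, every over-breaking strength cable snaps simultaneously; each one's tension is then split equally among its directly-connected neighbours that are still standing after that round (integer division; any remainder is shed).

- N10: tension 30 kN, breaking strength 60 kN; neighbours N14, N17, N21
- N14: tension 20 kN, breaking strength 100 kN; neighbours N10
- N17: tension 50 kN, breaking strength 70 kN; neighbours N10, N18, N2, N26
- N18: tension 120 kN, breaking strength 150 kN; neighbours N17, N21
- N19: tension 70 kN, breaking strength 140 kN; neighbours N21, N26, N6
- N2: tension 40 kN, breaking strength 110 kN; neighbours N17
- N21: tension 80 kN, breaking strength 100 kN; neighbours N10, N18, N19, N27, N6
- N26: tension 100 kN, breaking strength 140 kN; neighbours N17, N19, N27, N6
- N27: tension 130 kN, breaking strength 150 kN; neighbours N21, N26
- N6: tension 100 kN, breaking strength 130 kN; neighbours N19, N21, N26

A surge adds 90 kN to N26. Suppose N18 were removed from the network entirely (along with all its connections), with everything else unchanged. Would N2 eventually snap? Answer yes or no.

no

With N18 removed:
Round 1 — N26 at 190 > 140. N26 snaps.
  N26 sheds 190 kN to N17, N19, N27, N6: 47 each (2 lost).
    N17: 50+47 = 97 > 70
    N19: 70+47 = 117 ≤ 140
    N27: 130+47 = 177 > 150
    N6: 100+47 = 147 > 130
Round 2 — N17, N27, N6 snap.
  N17 sheds 97 kN to N10, N2: 48 each (1 lost).
    N10: 30+48 = 78 > 60
    N2: 40+48 = 88 ≤ 110
  N27 sheds 177 kN to N21: 177 each.
    N21: 80+177 = 257 > 100
  N6 sheds 147 kN to N19, N21: 73 each (1 lost).
    N19: 117+73 = 190 > 140
    N21: 257+73 = 330 > 100
Round 3 — N10, N19, N21 snap.
  N10 sheds 78 kN to N14: 78 each.
    N14: 20+78 = 98 ≤ 100
  N19 sheds 190 kN: no online neighbours, lost.
  N21 sheds 330 kN: no online neighbours, lost.
No further breaks.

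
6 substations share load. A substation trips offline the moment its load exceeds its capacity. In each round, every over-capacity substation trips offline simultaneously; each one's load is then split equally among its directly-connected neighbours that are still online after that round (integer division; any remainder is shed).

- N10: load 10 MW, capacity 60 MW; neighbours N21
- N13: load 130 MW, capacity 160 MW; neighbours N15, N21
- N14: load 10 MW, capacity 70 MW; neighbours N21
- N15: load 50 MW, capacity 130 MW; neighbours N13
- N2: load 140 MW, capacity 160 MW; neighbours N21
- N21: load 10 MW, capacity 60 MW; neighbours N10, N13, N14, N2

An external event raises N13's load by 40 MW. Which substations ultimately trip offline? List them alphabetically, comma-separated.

Round 1 — N13 at 170 > 160. N13 trips offline.
  N13 sheds 170 MW to N15, N21: 85 each.
    N15: 50+85 = 135 > 130
    N21: 10+85 = 95 > 60
Round 2 — N15, N21 trip offline.
  N15 sheds 135 MW: no online neighbours, lost.
  N21 sheds 95 MW to N10, N14, N2: 31 each (2 lost).
    N10: 10+31 = 41 ≤ 60
    N14: 10+31 = 41 ≤ 70
    N2: 140+31 = 171 > 160
Round 3 — N2 trips offline.
  N2 sheds 171 MW: no online neighbours, lost.
No further trips.

N13, N15, N2, N21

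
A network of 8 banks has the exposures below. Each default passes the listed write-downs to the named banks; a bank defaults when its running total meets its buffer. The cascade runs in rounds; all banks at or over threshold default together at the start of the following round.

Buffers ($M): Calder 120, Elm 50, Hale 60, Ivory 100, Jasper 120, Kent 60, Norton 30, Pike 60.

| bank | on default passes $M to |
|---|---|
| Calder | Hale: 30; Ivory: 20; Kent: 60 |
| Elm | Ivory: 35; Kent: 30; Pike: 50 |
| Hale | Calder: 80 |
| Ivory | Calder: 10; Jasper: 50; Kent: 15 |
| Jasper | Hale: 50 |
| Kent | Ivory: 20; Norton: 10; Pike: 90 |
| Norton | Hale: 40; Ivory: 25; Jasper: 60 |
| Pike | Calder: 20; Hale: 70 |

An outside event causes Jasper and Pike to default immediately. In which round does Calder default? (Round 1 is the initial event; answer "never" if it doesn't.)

never

Round 1 — Jasper, Pike default (initial).
  Calder: +20 → 20 < 120
  Hale: +50+70 → 120 ≥ 60
Round 2 — Hale defaults.
  Calder: +80 → 100 < 120
No further defaults.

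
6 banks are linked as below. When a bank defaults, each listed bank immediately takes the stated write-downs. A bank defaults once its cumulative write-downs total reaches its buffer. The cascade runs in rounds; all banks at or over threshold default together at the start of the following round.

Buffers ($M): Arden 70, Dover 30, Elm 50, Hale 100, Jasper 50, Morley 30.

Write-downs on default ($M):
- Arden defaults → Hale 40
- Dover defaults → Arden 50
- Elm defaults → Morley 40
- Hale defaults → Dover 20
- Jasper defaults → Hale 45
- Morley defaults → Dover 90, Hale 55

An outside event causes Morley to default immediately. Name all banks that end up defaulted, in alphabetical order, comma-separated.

Round 1 — Morley defaults (initial).
  Dover: +90 → 90 ≥ 30
  Hale: +55 → 55 < 100
Round 2 — Dover defaults.
  Arden: +50 → 50 < 70
No further defaults.

Dover, Morley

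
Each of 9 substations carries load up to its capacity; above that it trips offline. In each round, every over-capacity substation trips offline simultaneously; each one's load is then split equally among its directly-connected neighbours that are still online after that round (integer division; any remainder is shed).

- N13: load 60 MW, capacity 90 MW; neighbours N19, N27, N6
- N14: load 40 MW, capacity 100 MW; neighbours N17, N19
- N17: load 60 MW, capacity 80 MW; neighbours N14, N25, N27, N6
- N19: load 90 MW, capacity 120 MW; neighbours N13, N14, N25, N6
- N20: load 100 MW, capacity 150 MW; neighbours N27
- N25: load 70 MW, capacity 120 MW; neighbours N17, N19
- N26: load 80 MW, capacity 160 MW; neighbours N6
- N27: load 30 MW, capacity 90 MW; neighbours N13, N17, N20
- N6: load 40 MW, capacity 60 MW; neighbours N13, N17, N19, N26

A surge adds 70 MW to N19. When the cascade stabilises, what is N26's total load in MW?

120

Round 1 — N19 at 160 > 120. N19 trips offline.
  N19 sheds 160 MW to N13, N14, N25, N6: 40 each.
    N13: 60+40 = 100 > 90
    N14: 40+40 = 80 ≤ 100
    N25: 70+40 = 110 ≤ 120
    N6: 40+40 = 80 > 60
Round 2 — N13, N6 trip offline.
  N13 sheds 100 MW to N27: 100 each.
    N27: 30+100 = 130 > 90
  N6 sheds 80 MW to N17, N26: 40 each.
    N17: 60+40 = 100 > 80
    N26: 80+40 = 120 ≤ 160
Round 3 — N17, N27 trip offline.
  N17 sheds 100 MW to N14, N25: 50 each.
    N14: 80+50 = 130 > 100
    N25: 110+50 = 160 > 120
  N27 sheds 130 MW to N20: 130 each.
    N20: 100+130 = 230 > 150
Round 4 — N14, N20, N25 trip offline.
  N14 sheds 130 MW: no online neighbours, lost.
  N20 sheds 230 MW: no online neighbours, lost.
  N25 sheds 160 MW: no online neighbours, lost.
No further trips.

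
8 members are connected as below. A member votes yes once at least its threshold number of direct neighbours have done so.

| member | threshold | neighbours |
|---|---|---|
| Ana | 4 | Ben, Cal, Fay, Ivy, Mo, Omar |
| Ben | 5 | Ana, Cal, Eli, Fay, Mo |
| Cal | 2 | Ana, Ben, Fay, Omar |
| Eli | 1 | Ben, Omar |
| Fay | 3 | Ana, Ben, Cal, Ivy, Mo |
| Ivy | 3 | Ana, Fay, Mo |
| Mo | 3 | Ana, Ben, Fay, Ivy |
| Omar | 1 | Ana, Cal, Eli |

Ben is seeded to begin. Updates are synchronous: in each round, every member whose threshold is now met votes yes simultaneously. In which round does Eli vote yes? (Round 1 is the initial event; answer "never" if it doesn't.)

Round 1 — Ben votes yes (initial).
Round 2 — checking thresholds:
  Ana: 1 of 6 neighbours < 4, not yet.
  Cal: 1 of 4 neighbours < 2, not yet.
  Eli: 1 of 2 neighbours ≥ 1, votes yes.
  Fay: 1 of 5 neighbours < 3, not yet.
  Mo: 1 of 4 neighbours < 3, not yet.
Round 3 — checking thresholds:
  Ana: 1 of 6 neighbours < 4, not yet.
  Cal: 1 of 4 neighbours < 2, not yet.
  Fay: 1 of 5 neighbours < 3, not yet.
  Mo: 1 of 4 neighbours < 3, not yet.
  Omar: 1 of 3 neighbours ≥ 1, votes yes.
Round 4 — checking thresholds:
  Ana: 2 of 6 neighbours < 4, not yet.
  Cal: 2 of 4 neighbours ≥ 2, votes yes.
  Fay: 1 of 5 neighbours < 3, not yet.
  Mo: 1 of 4 neighbours < 3, not yet.
Round 5 — no new yes votes; cascade stops.

2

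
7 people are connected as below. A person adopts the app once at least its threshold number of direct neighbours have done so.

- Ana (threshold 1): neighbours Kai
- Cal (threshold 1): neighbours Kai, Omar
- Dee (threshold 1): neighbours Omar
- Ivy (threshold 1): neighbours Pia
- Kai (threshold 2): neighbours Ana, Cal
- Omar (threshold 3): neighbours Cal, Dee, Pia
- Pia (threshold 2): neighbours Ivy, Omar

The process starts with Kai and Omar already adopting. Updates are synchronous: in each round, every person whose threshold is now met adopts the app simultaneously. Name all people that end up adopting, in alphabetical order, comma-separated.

Round 1 — Kai, Omar adopt the app (initial).
Round 2 — checking thresholds:
  Ana: 1 of 1 neighbours ≥ 1, adopts the app.
  Cal: 2 of 2 neighbours ≥ 1, adopts the app.
  Dee: 1 of 1 neighbours ≥ 1, adopts the app.
  Pia: 1 of 2 neighbours < 2, below threshold.
Round 3 — no new adoptions; cascade stops.

Ana, Cal, Dee, Kai, Omar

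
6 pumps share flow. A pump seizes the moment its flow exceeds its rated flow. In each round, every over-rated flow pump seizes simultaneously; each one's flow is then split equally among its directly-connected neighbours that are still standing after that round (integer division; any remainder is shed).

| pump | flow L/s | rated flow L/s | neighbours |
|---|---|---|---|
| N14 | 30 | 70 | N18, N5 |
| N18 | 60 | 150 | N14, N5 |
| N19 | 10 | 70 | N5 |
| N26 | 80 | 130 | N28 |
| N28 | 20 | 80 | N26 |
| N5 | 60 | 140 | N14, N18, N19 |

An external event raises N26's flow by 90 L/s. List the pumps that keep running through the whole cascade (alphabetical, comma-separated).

Round 1 — N26 at 170 > 130. N26 seizes.
  N26 sheds 170 L/s to N28: 170 each.
    N28: 20+170 = 190 > 80
Round 2 — N28 seizes.
  N28 sheds 190 L/s: no online neighbours, lost.
No further seizures.

N14, N18, N19, N5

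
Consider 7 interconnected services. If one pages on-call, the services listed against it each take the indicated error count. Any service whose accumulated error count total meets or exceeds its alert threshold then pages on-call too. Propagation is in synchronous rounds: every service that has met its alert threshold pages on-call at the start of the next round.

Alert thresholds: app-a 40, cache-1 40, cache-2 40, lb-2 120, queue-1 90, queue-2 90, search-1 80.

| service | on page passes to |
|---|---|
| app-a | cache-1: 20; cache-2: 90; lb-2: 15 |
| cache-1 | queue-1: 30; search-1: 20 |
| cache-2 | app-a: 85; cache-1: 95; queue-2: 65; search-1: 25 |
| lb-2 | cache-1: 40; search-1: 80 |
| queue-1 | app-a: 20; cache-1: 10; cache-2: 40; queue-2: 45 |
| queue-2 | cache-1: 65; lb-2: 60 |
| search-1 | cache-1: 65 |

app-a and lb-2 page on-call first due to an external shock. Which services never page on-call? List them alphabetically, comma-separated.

Round 1 — app-a, lb-2 page on-call (initial).
  cache-1: +20+40 → 60 ≥ 40
  cache-2: +90 → 90 ≥ 40
  search-1: +80 → 80 ≥ 80
Round 2 — cache-1, cache-2, search-1 page on-call.
  queue-1: +30 → 30 < 90
  queue-2: +65 → 65 < 90
No further pages.

queue-1, queue-2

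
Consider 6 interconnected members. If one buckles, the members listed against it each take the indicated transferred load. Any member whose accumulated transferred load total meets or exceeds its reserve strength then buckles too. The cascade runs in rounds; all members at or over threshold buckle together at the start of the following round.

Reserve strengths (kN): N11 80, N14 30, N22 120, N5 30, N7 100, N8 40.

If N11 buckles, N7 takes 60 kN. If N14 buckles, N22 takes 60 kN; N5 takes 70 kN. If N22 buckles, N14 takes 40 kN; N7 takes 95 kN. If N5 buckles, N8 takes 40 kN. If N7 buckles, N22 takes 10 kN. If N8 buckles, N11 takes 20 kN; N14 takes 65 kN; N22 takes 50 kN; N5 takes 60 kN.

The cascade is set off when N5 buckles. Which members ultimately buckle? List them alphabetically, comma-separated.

Round 1 — N5 buckles (initial).
  N8: +40 → 40 ≥ 40
Round 2 — N8 buckles.
  N11: +20 → 20 < 80
  N14: +65 → 65 ≥ 30
  N22: +50 → 50 < 120
Round 3 — N14 buckles.
  N22: +60 → 110 < 120
No further bucklings.

N14, N5, N8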